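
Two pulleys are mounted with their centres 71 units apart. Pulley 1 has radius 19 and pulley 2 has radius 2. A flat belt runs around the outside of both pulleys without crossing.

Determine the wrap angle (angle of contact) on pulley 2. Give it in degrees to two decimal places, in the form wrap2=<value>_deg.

wrap2=152.29_deg

open belt: β = asin((r2−r1)/C) = asin(-17/71) = -13.8533°
wrap1 = π − 2β = 207.7066°
wrap2 = π + 2β = 152.2934°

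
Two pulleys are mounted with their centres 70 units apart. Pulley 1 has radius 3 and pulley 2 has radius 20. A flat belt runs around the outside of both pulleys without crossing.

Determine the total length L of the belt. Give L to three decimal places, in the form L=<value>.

open belt: β = asin((r2−r1)/C) = asin(17/70) = 14.0552°
wrap1 = π − 2β = 151.8895°
wrap2 = π + 2β = 208.1105°
tangent length = C·cosβ = 67.9043
L = r1·wrap1 + r2·wrap2 + 2·C·cosβ = 3·2.6510 + 20·3.6322 + 2·67.9043 = 216.4059

L=216.406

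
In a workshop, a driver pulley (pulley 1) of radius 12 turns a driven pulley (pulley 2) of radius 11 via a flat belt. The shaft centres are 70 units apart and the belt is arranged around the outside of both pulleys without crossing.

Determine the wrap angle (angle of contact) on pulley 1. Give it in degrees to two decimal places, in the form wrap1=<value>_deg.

wrap1=181.64_deg

open belt: β = asin((r2−r1)/C) = asin(-1/70) = -0.8185°
wrap1 = π − 2β = 181.6371°
wrap2 = π + 2β = 178.3629°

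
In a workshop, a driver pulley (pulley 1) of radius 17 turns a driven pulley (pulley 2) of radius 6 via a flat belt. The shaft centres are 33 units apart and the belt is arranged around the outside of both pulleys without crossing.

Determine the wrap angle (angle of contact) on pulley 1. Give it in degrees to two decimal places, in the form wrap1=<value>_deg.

wrap1=218.94_deg

open belt: β = asin((r2−r1)/C) = asin(-11/33) = -19.4712°
wrap1 = π − 2β = 218.9424°
wrap2 = π + 2β = 141.0576°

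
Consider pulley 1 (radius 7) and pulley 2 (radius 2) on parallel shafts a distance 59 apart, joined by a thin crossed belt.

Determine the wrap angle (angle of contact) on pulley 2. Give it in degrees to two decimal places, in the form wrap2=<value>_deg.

wrap2=197.55_deg

crossed belt: β = asin((r1+r2)/C) = asin(9/59) = 8.7743°
wrap1 = wrap2 = π + 2β = 197.5486°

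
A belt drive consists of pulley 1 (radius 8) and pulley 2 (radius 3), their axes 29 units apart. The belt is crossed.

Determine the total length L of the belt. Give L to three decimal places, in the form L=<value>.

crossed belt: β = asin((r1+r2)/C) = asin(11/29) = 22.2910°
wrap1 = wrap2 = π + 2β = 224.5819°
tangent length = C·cosβ = 26.8328
L = (r1+r2)·wrap + 2·C·cosβ = 11·3.9197 + 2·26.8328 = 96.7823

L=96.782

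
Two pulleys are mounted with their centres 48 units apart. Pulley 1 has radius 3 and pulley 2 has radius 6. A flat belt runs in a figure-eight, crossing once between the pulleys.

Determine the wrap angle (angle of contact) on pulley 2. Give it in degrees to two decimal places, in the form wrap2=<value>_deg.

crossed belt: β = asin((r1+r2)/C) = asin(9/48) = 10.8069°
wrap1 = wrap2 = π + 2β = 201.6138°

wrap2=201.61_deg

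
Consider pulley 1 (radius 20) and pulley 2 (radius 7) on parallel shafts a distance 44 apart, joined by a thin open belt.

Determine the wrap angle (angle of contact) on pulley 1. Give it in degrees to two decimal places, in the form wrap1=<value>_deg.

wrap1=214.37_deg

open belt: β = asin((r2−r1)/C) = asin(-13/44) = -17.1848°
wrap1 = π − 2β = 214.3696°
wrap2 = π + 2β = 145.6304°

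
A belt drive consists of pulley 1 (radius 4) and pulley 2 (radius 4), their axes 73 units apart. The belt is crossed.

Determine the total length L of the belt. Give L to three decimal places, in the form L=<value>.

L=172.010

crossed belt: β = asin((r1+r2)/C) = asin(8/73) = 6.2916°
wrap1 = wrap2 = π + 2β = 192.5833°
tangent length = C·cosβ = 72.5603
L = (r1+r2)·wrap + 2·C·cosβ = 8·3.3612 + 2·72.5603 = 172.0103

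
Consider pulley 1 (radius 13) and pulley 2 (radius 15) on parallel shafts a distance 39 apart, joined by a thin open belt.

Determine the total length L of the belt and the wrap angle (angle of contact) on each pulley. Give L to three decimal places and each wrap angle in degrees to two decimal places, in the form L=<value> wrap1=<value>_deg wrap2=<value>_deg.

L=166.067 wrap1=174.12_deg wrap2=185.88_deg

open belt: β = asin((r2−r1)/C) = asin(2/39) = 2.9395°
wrap1 = π − 2β = 174.1209°
wrap2 = π + 2β = 185.8791°
tangent length = C·cosβ = 38.9487
L = r1·wrap1 + r2·wrap2 + 2·C·cosβ = 13·3.0390 + 15·3.2442 + 2·38.9487 = 166.0672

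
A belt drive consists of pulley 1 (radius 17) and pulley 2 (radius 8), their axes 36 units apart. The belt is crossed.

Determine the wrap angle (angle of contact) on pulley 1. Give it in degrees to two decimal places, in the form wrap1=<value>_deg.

crossed belt: β = asin((r1+r2)/C) = asin(25/36) = 43.9830°
wrap1 = wrap2 = π + 2β = 267.9659°

wrap1=267.97_deg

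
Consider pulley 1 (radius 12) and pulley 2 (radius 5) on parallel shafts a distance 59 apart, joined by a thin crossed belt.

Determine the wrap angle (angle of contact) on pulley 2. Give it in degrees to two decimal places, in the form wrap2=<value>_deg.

wrap2=213.49_deg

crossed belt: β = asin((r1+r2)/C) = asin(17/59) = 16.7464°
wrap1 = wrap2 = π + 2β = 213.4927°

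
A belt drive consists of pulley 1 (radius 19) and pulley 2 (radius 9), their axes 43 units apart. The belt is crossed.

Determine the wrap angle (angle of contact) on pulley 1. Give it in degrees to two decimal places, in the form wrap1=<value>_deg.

crossed belt: β = asin((r1+r2)/C) = asin(28/43) = 40.6293°
wrap1 = wrap2 = π + 2β = 261.2587°

wrap1=261.26_deg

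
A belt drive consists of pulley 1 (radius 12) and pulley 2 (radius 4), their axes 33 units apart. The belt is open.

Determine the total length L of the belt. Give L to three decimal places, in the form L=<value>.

open belt: β = asin((r2−r1)/C) = asin(-8/33) = -14.0297°
wrap1 = π − 2β = 208.0593°
wrap2 = π + 2β = 151.9407°
tangent length = C·cosβ = 32.0156
L = r1·wrap1 + r2·wrap2 + 2·C·cosβ = 12·3.6313 + 4·2.6519 + 2·32.0156 = 118.2145

L=118.215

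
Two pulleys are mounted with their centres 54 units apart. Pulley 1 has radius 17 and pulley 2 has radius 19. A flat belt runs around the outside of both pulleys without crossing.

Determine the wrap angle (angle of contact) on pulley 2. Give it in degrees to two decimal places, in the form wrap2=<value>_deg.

wrap2=184.25_deg

open belt: β = asin((r2−r1)/C) = asin(2/54) = 2.1226°
wrap1 = π − 2β = 175.7549°
wrap2 = π + 2β = 184.2451°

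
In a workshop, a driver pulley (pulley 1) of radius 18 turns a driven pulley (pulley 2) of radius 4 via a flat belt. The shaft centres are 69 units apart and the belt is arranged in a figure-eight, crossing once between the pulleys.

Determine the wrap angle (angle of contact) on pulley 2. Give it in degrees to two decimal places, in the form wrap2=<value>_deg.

wrap2=217.19_deg

crossed belt: β = asin((r1+r2)/C) = asin(22/69) = 18.5928°
wrap1 = wrap2 = π + 2β = 217.1856°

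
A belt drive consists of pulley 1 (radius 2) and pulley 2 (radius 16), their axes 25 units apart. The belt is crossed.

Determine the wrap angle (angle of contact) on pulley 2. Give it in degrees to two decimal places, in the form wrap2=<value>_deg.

wrap2=272.11_deg

crossed belt: β = asin((r1+r2)/C) = asin(18/25) = 46.0545°
wrap1 = wrap2 = π + 2β = 272.1090°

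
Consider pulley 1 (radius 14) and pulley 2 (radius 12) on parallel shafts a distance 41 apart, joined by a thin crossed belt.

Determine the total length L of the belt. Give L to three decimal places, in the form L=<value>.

L=180.804

crossed belt: β = asin((r1+r2)/C) = asin(26/41) = 39.3567°
wrap1 = wrap2 = π + 2β = 258.7134°
tangent length = C·cosβ = 31.7017
L = (r1+r2)·wrap + 2·C·cosβ = 26·4.5154 + 2·31.7017 = 180.8039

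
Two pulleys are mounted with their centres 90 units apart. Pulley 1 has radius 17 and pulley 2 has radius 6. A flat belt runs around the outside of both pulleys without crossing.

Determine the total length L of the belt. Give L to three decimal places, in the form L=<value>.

L=253.603

open belt: β = asin((r2−r1)/C) = asin(-11/90) = -7.0204°
wrap1 = π − 2β = 194.0407°
wrap2 = π + 2β = 165.9593°
tangent length = C·cosβ = 89.3252
L = r1·wrap1 + r2·wrap2 + 2·C·cosβ = 17·3.3866 + 6·2.8965 + 2·89.3252 = 253.6028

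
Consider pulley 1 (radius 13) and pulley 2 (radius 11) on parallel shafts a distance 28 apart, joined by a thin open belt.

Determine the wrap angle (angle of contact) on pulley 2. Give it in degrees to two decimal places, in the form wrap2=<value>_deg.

open belt: β = asin((r2−r1)/C) = asin(-2/28) = -4.0960°
wrap1 = π − 2β = 188.1921°
wrap2 = π + 2β = 171.8079°

wrap2=171.81_deg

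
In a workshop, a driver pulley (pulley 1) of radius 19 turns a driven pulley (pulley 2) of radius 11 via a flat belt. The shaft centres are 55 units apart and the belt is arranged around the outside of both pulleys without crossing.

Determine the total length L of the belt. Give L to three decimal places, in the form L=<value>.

L=205.413

open belt: β = asin((r2−r1)/C) = asin(-8/55) = -8.3636°
wrap1 = π − 2β = 196.7272°
wrap2 = π + 2β = 163.2728°
tangent length = C·cosβ = 54.4151
L = r1·wrap1 + r2·wrap2 + 2·C·cosβ = 19·3.4335 + 11·2.8496 + 2·54.4151 = 205.4135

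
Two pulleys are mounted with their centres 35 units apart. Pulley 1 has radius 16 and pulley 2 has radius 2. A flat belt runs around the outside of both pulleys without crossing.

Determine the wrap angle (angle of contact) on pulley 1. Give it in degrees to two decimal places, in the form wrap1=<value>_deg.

wrap1=227.16_deg

open belt: β = asin((r2−r1)/C) = asin(-14/35) = -23.5782°
wrap1 = π − 2β = 227.1564°
wrap2 = π + 2β = 132.8436°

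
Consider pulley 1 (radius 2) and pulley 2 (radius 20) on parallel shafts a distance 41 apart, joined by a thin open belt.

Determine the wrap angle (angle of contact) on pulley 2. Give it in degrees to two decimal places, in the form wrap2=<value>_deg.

wrap2=232.08_deg

open belt: β = asin((r2−r1)/C) = asin(18/41) = 26.0416°
wrap1 = π − 2β = 127.9167°
wrap2 = π + 2β = 232.0833°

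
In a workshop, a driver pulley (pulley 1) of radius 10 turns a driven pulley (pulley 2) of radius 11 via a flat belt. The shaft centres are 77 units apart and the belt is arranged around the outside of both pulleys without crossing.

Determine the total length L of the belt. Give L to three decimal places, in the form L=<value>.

open belt: β = asin((r2−r1)/C) = asin(1/77) = 0.7441°
wrap1 = π − 2β = 178.5118°
wrap2 = π + 2β = 181.4882°
tangent length = C·cosβ = 76.9935
L = r1·wrap1 + r2·wrap2 + 2·C·cosβ = 10·3.1156 + 11·3.1676 + 2·76.9935 = 219.9864

L=219.986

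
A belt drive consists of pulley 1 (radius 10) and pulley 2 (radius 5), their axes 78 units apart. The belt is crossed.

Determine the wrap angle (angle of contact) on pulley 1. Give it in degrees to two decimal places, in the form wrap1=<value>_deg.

crossed belt: β = asin((r1+r2)/C) = asin(15/78) = 11.0875°
wrap1 = wrap2 = π + 2β = 202.1750°

wrap1=202.17_deg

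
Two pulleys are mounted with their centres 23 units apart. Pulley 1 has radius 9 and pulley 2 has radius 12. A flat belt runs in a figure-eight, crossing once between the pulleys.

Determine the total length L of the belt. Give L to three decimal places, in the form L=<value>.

L=133.064

crossed belt: β = asin((r1+r2)/C) = asin(21/23) = 65.9294°
wrap1 = wrap2 = π + 2β = 311.8588°
tangent length = C·cosβ = 9.3808
L = (r1+r2)·wrap + 2·C·cosβ = 21·5.4430 + 2·9.3808 = 133.0639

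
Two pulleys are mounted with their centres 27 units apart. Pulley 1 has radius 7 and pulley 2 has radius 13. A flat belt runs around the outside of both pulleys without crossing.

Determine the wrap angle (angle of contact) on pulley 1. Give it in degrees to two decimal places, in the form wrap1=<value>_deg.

open belt: β = asin((r2−r1)/C) = asin(6/27) = 12.8396°
wrap1 = π − 2β = 154.3208°
wrap2 = π + 2β = 205.6792°

wrap1=154.32_deg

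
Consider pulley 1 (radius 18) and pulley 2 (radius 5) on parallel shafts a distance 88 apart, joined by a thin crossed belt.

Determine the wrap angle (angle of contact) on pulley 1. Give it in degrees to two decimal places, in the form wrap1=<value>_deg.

crossed belt: β = asin((r1+r2)/C) = asin(23/88) = 15.1510°
wrap1 = wrap2 = π + 2β = 210.3020°

wrap1=210.30_deg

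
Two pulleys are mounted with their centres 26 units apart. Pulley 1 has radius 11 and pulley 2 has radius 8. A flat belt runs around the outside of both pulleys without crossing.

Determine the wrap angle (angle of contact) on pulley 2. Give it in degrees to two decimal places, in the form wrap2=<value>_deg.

open belt: β = asin((r2−r1)/C) = asin(-3/26) = -6.6258°
wrap1 = π − 2β = 193.2516°
wrap2 = π + 2β = 166.7484°

wrap2=166.75_deg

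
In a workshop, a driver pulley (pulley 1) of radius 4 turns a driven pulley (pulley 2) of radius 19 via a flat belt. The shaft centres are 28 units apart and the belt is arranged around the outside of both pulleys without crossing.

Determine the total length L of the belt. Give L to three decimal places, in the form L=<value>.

L=136.504

open belt: β = asin((r2−r1)/C) = asin(15/28) = 32.3924°
wrap1 = π − 2β = 115.2153°
wrap2 = π + 2β = 244.7847°
tangent length = C·cosβ = 23.6432
L = r1·wrap1 + r2·wrap2 + 2·C·cosβ = 4·2.0109 + 19·4.2723 + 2·23.6432 = 136.5036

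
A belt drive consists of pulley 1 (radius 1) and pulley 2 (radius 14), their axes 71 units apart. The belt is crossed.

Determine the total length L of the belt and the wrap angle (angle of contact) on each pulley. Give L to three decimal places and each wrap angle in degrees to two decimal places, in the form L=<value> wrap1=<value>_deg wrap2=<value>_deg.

crossed belt: β = asin((r1+r2)/C) = asin(15/71) = 12.1966°
wrap1 = wrap2 = π + 2β = 204.3933°
tangent length = C·cosβ = 69.3974
L = (r1+r2)·wrap + 2·C·cosβ = 15·3.5673 + 2·69.3974 = 192.3049

L=192.305 wrap1=204.39_deg wrap2=204.39_deg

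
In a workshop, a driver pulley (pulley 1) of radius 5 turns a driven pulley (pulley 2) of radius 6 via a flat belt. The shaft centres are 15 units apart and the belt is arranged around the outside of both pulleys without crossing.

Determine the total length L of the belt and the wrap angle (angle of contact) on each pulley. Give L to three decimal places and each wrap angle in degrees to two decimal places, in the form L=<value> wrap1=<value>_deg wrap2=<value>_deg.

L=64.624 wrap1=172.35_deg wrap2=187.65_deg

open belt: β = asin((r2−r1)/C) = asin(1/15) = 3.8226°
wrap1 = π − 2β = 172.3549°
wrap2 = π + 2β = 187.6451°
tangent length = C·cosβ = 14.9666
L = r1·wrap1 + r2·wrap2 + 2·C·cosβ = 5·3.0082 + 6·3.2750 + 2·14.9666 = 64.6242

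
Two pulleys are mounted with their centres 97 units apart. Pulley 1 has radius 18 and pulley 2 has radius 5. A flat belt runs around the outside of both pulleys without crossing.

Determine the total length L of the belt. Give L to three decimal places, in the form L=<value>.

L=268.002

open belt: β = asin((r2−r1)/C) = asin(-13/97) = -7.7020°
wrap1 = π − 2β = 195.4040°
wrap2 = π + 2β = 164.5960°
tangent length = C·cosβ = 96.1249
L = r1·wrap1 + r2·wrap2 + 2·C·cosβ = 18·3.4104 + 5·2.8727 + 2·96.1249 = 268.0015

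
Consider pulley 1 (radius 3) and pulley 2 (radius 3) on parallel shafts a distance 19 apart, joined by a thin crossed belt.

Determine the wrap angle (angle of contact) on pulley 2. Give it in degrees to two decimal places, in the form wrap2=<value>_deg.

wrap2=216.82_deg

crossed belt: β = asin((r1+r2)/C) = asin(6/19) = 18.4085°
wrap1 = wrap2 = π + 2β = 216.8170°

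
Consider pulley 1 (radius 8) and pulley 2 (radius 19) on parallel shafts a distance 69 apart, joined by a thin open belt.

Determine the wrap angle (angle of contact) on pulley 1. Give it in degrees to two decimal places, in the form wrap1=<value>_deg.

wrap1=161.65_deg

open belt: β = asin((r2−r1)/C) = asin(11/69) = 9.1732°
wrap1 = π − 2β = 161.6535°
wrap2 = π + 2β = 198.3465°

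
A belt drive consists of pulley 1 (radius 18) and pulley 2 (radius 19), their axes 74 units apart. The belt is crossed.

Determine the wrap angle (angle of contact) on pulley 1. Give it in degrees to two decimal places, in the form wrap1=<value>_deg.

crossed belt: β = asin((r1+r2)/C) = asin(37/74) = 30.0000°
wrap1 = wrap2 = π + 2β = 240.0000°

wrap1=240.00_deg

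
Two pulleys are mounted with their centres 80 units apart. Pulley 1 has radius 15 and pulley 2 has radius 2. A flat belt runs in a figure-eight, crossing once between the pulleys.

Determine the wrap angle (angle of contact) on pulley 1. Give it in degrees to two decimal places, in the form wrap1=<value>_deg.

wrap1=204.54_deg

crossed belt: β = asin((r1+r2)/C) = asin(17/80) = 12.2689°
wrap1 = wrap2 = π + 2β = 204.5378°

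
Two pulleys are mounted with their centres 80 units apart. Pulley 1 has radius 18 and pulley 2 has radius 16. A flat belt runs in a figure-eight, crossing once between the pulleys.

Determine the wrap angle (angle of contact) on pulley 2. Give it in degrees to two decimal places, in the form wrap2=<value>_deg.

crossed belt: β = asin((r1+r2)/C) = asin(34/80) = 25.1507°
wrap1 = wrap2 = π + 2β = 230.3013°

wrap2=230.30_deg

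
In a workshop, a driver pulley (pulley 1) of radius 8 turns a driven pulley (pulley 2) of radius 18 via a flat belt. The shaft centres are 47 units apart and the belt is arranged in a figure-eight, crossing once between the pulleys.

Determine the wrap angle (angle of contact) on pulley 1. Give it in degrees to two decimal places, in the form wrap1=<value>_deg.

wrap1=247.17_deg

crossed belt: β = asin((r1+r2)/C) = asin(26/47) = 33.5862°
wrap1 = wrap2 = π + 2β = 247.1725°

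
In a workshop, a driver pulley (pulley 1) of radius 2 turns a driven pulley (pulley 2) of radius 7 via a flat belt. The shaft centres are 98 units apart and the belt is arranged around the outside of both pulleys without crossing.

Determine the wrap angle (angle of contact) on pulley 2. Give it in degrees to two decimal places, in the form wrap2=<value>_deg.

wrap2=185.85_deg

open belt: β = asin((r2−r1)/C) = asin(5/98) = 2.9245°
wrap1 = π − 2β = 174.1510°
wrap2 = π + 2β = 185.8490°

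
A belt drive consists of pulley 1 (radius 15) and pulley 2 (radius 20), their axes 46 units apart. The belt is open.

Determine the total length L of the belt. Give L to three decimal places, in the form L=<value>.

L=202.500

open belt: β = asin((r2−r1)/C) = asin(5/46) = 6.2401°
wrap1 = π − 2β = 167.5197°
wrap2 = π + 2β = 192.4803°
tangent length = C·cosβ = 45.7275
L = r1·wrap1 + r2·wrap2 + 2·C·cosβ = 15·2.9238 + 20·3.3594 + 2·45.7275 = 202.4998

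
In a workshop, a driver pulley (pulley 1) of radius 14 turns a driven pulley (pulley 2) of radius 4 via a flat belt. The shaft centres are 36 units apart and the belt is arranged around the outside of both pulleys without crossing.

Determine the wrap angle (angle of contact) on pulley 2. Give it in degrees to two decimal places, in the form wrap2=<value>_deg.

wrap2=147.74_deg

open belt: β = asin((r2−r1)/C) = asin(-10/36) = -16.1276°
wrap1 = π − 2β = 212.2552°
wrap2 = π + 2β = 147.7448°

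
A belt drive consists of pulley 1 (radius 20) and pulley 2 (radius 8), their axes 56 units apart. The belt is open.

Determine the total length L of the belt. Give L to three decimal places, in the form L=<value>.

L=202.546

open belt: β = asin((r2−r1)/C) = asin(-12/56) = -12.3736°
wrap1 = π − 2β = 204.7473°
wrap2 = π + 2β = 155.2527°
tangent length = C·cosβ = 54.6992
L = r1·wrap1 + r2·wrap2 + 2·C·cosβ = 20·3.5735 + 8·2.7097 + 2·54.6992 = 202.5460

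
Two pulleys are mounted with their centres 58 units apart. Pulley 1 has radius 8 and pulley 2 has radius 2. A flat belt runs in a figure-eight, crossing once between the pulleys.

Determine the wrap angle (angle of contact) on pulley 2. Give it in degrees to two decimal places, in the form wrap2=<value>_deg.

crossed belt: β = asin((r1+r2)/C) = asin(10/58) = 9.9282°
wrap1 = wrap2 = π + 2β = 199.8564°

wrap2=199.86_deg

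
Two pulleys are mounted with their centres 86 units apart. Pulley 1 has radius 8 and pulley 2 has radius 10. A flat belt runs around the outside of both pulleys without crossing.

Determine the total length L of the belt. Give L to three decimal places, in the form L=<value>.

open belt: β = asin((r2−r1)/C) = asin(2/86) = 1.3326°
wrap1 = π − 2β = 177.3348°
wrap2 = π + 2β = 182.6652°
tangent length = C·cosβ = 85.9767
L = r1·wrap1 + r2·wrap2 + 2·C·cosβ = 8·3.0951 + 10·3.1881 + 2·85.9767 = 228.5952

L=228.595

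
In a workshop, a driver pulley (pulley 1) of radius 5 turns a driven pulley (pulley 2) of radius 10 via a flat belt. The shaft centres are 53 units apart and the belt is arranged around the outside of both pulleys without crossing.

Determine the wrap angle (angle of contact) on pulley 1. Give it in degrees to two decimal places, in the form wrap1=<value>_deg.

wrap1=169.17_deg

open belt: β = asin((r2−r1)/C) = asin(5/53) = 5.4133°
wrap1 = π − 2β = 169.1734°
wrap2 = π + 2β = 190.8266°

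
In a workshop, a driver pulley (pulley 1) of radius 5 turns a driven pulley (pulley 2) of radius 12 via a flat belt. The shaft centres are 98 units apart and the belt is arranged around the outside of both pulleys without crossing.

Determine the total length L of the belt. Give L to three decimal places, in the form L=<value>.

L=249.907

open belt: β = asin((r2−r1)/C) = asin(7/98) = 4.0960°
wrap1 = π − 2β = 171.8079°
wrap2 = π + 2β = 188.1921°
tangent length = C·cosβ = 97.7497
L = r1·wrap1 + r2·wrap2 + 2·C·cosβ = 5·2.9986 + 12·3.2846 + 2·97.7497 = 249.9073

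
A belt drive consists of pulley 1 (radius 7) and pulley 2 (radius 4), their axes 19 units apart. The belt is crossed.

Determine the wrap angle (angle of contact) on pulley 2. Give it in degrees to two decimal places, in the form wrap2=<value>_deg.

wrap2=250.75_deg

crossed belt: β = asin((r1+r2)/C) = asin(11/19) = 35.3765°
wrap1 = wrap2 = π + 2β = 250.7531°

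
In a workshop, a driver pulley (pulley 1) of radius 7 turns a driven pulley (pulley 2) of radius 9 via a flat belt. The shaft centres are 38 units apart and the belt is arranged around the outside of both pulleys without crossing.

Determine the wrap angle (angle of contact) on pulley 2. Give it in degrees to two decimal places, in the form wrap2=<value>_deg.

wrap2=186.03_deg

open belt: β = asin((r2−r1)/C) = asin(2/38) = 3.0170°
wrap1 = π − 2β = 173.9661°
wrap2 = π + 2β = 186.0339°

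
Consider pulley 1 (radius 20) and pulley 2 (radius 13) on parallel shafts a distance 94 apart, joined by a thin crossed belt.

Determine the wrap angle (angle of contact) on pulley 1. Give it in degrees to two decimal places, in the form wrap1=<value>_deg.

wrap1=221.10_deg

crossed belt: β = asin((r1+r2)/C) = asin(33/94) = 20.5524°
wrap1 = wrap2 = π + 2β = 221.1048°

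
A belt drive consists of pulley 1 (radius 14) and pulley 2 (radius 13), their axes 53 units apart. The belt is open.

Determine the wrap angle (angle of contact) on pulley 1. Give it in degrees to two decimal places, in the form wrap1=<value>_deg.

open belt: β = asin((r2−r1)/C) = asin(-1/53) = -1.0811°
wrap1 = π − 2β = 182.1622°
wrap2 = π + 2β = 177.8378°

wrap1=182.16_deg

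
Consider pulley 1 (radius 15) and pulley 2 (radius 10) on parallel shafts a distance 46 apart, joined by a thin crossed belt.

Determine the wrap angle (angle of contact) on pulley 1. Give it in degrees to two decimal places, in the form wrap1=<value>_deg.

wrap1=245.84_deg

crossed belt: β = asin((r1+r2)/C) = asin(25/46) = 32.9207°
wrap1 = wrap2 = π + 2β = 245.8415°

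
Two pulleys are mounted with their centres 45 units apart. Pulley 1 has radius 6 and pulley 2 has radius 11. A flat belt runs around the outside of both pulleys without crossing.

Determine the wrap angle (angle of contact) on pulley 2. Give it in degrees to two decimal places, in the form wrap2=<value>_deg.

open belt: β = asin((r2−r1)/C) = asin(5/45) = 6.3794°
wrap1 = π − 2β = 167.2413°
wrap2 = π + 2β = 192.7587°

wrap2=192.76_deg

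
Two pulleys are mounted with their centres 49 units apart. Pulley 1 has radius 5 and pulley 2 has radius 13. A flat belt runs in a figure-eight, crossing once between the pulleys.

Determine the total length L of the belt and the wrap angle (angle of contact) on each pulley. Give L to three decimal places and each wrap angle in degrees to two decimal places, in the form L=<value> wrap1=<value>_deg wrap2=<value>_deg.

crossed belt: β = asin((r1+r2)/C) = asin(18/49) = 21.5521°
wrap1 = wrap2 = π + 2β = 223.1042°
tangent length = C·cosβ = 45.5741
L = (r1+r2)·wrap + 2·C·cosβ = 18·3.8939 + 2·45.5741 = 161.2385

L=161.238 wrap1=223.10_deg wrap2=223.10_deg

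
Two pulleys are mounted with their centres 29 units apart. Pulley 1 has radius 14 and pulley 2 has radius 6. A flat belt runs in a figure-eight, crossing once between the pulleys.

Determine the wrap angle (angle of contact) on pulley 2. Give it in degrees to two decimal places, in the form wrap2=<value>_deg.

wrap2=267.21_deg

crossed belt: β = asin((r1+r2)/C) = asin(20/29) = 43.6028°
wrap1 = wrap2 = π + 2β = 267.2056°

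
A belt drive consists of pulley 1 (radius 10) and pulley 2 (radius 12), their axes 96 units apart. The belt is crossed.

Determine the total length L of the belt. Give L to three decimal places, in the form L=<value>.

L=266.179

crossed belt: β = asin((r1+r2)/C) = asin(22/96) = 13.2480°
wrap1 = wrap2 = π + 2β = 206.4960°
tangent length = C·cosβ = 93.4452
L = (r1+r2)·wrap + 2·C·cosβ = 22·3.6040 + 2·93.4452 = 266.1791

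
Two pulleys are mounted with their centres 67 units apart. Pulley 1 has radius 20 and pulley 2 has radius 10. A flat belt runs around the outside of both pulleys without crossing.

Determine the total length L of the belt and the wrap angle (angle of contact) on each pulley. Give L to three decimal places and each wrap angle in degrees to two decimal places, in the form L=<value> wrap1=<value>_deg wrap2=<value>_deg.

L=229.743 wrap1=197.17_deg wrap2=162.83_deg

open belt: β = asin((r2−r1)/C) = asin(-10/67) = -8.5837°
wrap1 = π − 2β = 197.1674°
wrap2 = π + 2β = 162.8326°
tangent length = C·cosβ = 66.2495
L = r1·wrap1 + r2·wrap2 + 2·C·cosβ = 20·3.4412 + 10·2.8420 + 2·66.2495 = 229.7431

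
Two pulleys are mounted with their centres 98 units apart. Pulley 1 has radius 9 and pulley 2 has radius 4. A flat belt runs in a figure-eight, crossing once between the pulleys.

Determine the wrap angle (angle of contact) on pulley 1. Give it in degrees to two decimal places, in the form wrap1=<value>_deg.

wrap1=195.25_deg

crossed belt: β = asin((r1+r2)/C) = asin(13/98) = 7.6229°
wrap1 = wrap2 = π + 2β = 195.2459°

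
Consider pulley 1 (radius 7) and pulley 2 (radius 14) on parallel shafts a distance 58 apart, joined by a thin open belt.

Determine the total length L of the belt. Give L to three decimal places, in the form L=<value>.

open belt: β = asin((r2−r1)/C) = asin(7/58) = 6.9319°
wrap1 = π − 2β = 166.1362°
wrap2 = π + 2β = 193.8638°
tangent length = C·cosβ = 57.5760
L = r1·wrap1 + r2·wrap2 + 2·C·cosβ = 7·2.8996 + 14·3.3836 + 2·57.5760 = 182.8193

L=182.819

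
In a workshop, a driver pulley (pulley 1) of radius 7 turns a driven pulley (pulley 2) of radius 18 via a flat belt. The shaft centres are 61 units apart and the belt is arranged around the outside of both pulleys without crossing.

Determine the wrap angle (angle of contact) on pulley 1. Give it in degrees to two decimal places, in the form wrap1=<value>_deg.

wrap1=159.22_deg

open belt: β = asin((r2−r1)/C) = asin(11/61) = 10.3889°
wrap1 = π − 2β = 159.2223°
wrap2 = π + 2β = 200.7777°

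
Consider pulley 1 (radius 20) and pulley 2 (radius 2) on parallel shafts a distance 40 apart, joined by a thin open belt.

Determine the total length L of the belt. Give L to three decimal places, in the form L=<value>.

L=157.361

open belt: β = asin((r2−r1)/C) = asin(-18/40) = -26.7437°
wrap1 = π − 2β = 233.4874°
wrap2 = π + 2β = 126.5126°
tangent length = C·cosβ = 35.7211
L = r1·wrap1 + r2·wrap2 + 2·C·cosβ = 20·4.0751 + 2·2.2081 + 2·35.7211 = 157.3609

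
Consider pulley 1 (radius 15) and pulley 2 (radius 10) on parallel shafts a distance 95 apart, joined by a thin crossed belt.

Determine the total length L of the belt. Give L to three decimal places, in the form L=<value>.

crossed belt: β = asin((r1+r2)/C) = asin(25/95) = 15.2575°
wrap1 = wrap2 = π + 2β = 210.5150°
tangent length = C·cosβ = 91.6515
L = (r1+r2)·wrap + 2·C·cosβ = 25·3.6742 + 2·91.6515 = 275.1575

L=275.158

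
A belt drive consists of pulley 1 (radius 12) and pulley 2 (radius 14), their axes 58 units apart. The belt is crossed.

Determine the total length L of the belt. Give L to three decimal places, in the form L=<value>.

crossed belt: β = asin((r1+r2)/C) = asin(26/58) = 26.6331°
wrap1 = wrap2 = π + 2β = 233.2662°
tangent length = C·cosβ = 51.8459
L = (r1+r2)·wrap + 2·C·cosβ = 26·4.0713 + 2·51.8459 = 209.5447

L=209.545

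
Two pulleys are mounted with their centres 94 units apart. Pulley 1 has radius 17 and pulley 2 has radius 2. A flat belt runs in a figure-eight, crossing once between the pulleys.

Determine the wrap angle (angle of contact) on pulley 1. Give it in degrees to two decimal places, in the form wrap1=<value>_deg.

wrap1=203.32_deg

crossed belt: β = asin((r1+r2)/C) = asin(19/94) = 11.6614°
wrap1 = wrap2 = π + 2β = 203.3228°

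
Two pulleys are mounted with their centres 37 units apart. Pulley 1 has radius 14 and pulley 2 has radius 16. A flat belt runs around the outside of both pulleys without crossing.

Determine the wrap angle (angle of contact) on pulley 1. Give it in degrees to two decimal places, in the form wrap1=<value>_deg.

wrap1=173.80_deg

open belt: β = asin((r2−r1)/C) = asin(2/37) = 3.0986°
wrap1 = π − 2β = 173.8028°
wrap2 = π + 2β = 186.1972°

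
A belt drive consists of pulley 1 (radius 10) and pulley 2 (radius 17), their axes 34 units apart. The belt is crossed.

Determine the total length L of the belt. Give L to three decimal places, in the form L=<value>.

crossed belt: β = asin((r1+r2)/C) = asin(27/34) = 52.5720°
wrap1 = wrap2 = π + 2β = 285.1440°
tangent length = C·cosβ = 20.6640
L = (r1+r2)·wrap + 2·C·cosβ = 27·4.9767 + 2·20.6640 = 175.6989

L=175.699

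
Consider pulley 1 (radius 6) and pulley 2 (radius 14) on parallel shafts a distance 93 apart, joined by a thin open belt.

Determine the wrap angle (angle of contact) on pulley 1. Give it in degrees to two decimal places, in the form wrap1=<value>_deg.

wrap1=170.13_deg

open belt: β = asin((r2−r1)/C) = asin(8/93) = 4.9348°
wrap1 = π − 2β = 170.1305°
wrap2 = π + 2β = 189.8695°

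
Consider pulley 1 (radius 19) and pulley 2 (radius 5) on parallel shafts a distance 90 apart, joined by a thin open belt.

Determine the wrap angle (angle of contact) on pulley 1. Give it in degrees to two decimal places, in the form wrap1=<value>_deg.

wrap1=197.90_deg

open belt: β = asin((r2−r1)/C) = asin(-14/90) = -8.9490°
wrap1 = π − 2β = 197.8980°
wrap2 = π + 2β = 162.1020°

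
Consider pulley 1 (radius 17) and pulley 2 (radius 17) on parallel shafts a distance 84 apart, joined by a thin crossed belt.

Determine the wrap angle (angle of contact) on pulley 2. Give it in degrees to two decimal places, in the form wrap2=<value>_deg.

crossed belt: β = asin((r1+r2)/C) = asin(34/84) = 23.8762°
wrap1 = wrap2 = π + 2β = 227.7524°

wrap2=227.75_deg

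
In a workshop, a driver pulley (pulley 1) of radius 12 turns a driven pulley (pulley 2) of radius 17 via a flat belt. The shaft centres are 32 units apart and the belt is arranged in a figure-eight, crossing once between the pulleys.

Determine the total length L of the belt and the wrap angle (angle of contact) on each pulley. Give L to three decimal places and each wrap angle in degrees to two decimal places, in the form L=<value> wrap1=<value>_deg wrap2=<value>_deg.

crossed belt: β = asin((r1+r2)/C) = asin(29/32) = 64.9922°
wrap1 = wrap2 = π + 2β = 309.9843°
tangent length = C·cosβ = 13.5277
L = (r1+r2)·wrap + 2·C·cosβ = 29·5.4102 + 2·13.5277 = 183.9527

L=183.953 wrap1=309.98_deg wrap2=309.98_deg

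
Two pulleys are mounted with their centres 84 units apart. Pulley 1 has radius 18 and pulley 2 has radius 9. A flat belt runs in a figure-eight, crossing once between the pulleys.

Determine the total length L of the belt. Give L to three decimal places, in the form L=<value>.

L=261.579

crossed belt: β = asin((r1+r2)/C) = asin(27/84) = 18.7493°
wrap1 = wrap2 = π + 2β = 217.4987°
tangent length = C·cosβ = 79.5424
L = (r1+r2)·wrap + 2·C·cosβ = 27·3.7961 + 2·79.5424 = 261.5787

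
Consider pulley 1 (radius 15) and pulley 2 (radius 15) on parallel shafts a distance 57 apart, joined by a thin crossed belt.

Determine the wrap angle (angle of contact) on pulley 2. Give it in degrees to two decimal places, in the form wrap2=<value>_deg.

crossed belt: β = asin((r1+r2)/C) = asin(30/57) = 31.7569°
wrap1 = wrap2 = π + 2β = 243.5137°

wrap2=243.51_deg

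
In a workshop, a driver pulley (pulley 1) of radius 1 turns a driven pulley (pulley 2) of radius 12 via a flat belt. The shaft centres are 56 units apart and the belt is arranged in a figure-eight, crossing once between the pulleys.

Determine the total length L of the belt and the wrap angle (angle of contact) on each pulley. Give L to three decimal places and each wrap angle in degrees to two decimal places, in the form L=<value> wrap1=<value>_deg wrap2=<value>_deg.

L=155.872 wrap1=206.85_deg wrap2=206.85_deg

crossed belt: β = asin((r1+r2)/C) = asin(13/56) = 13.4233°
wrap1 = wrap2 = π + 2β = 206.8465°
tangent length = C·cosβ = 54.4702
L = (r1+r2)·wrap + 2·C·cosβ = 13·3.6102 + 2·54.4702 = 155.8723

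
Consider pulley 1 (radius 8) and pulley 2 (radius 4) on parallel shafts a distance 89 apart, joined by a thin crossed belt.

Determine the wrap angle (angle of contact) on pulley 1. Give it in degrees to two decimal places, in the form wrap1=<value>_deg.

crossed belt: β = asin((r1+r2)/C) = asin(12/89) = 7.7489°
wrap1 = wrap2 = π + 2β = 195.4977°

wrap1=195.50_deg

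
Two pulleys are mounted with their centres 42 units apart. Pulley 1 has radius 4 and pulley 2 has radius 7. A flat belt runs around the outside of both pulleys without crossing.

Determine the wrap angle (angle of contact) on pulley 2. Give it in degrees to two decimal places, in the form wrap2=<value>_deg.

wrap2=188.19_deg

open belt: β = asin((r2−r1)/C) = asin(3/42) = 4.0960°
wrap1 = π − 2β = 171.8079°
wrap2 = π + 2β = 188.1921°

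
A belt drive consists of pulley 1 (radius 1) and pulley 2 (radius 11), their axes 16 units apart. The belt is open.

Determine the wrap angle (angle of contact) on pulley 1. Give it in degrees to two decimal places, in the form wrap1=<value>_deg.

wrap1=102.64_deg

open belt: β = asin((r2−r1)/C) = asin(10/16) = 38.6822°
wrap1 = π − 2β = 102.6356°
wrap2 = π + 2β = 257.3644°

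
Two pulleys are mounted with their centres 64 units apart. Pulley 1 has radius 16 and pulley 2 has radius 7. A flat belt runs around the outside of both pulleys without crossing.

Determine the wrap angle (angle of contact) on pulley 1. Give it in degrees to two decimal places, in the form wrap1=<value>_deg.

wrap1=196.17_deg

open belt: β = asin((r2−r1)/C) = asin(-9/64) = -8.0840°
wrap1 = π − 2β = 196.1680°
wrap2 = π + 2β = 163.8320°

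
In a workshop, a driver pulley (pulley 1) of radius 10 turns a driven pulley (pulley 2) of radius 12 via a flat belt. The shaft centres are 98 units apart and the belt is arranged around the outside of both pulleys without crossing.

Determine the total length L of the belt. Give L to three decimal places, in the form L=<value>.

open belt: β = asin((r2−r1)/C) = asin(2/98) = 1.1694°
wrap1 = π − 2β = 177.6612°
wrap2 = π + 2β = 182.3388°
tangent length = C·cosβ = 97.9796
L = r1·wrap1 + r2·wrap2 + 2·C·cosβ = 10·3.1008 + 12·3.1824 + 2·97.9796 = 265.1559

L=265.156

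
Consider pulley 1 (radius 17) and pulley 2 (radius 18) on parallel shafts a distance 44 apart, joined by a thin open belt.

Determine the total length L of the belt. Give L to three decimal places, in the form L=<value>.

L=197.978

open belt: β = asin((r2−r1)/C) = asin(1/44) = 1.3023°
wrap1 = π − 2β = 177.3954°
wrap2 = π + 2β = 182.6046°
tangent length = C·cosβ = 43.9886
L = r1·wrap1 + r2·wrap2 + 2·C·cosβ = 17·3.0961 + 18·3.1871 + 2·43.9886 = 197.9785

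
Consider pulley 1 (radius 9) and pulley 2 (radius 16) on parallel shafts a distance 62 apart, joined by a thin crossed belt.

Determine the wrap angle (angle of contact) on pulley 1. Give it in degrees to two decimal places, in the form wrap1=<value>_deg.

wrap1=227.56_deg

crossed belt: β = asin((r1+r2)/C) = asin(25/62) = 23.7800°
wrap1 = wrap2 = π + 2β = 227.5600°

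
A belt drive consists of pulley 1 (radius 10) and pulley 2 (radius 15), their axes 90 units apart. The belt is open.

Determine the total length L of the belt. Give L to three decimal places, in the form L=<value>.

L=258.818

open belt: β = asin((r2−r1)/C) = asin(5/90) = 3.1847°
wrap1 = π − 2β = 173.6305°
wrap2 = π + 2β = 186.3695°
tangent length = C·cosβ = 89.8610
L = r1·wrap1 + r2·wrap2 + 2·C·cosβ = 10·3.0304 + 15·3.2528 + 2·89.8610 = 258.8177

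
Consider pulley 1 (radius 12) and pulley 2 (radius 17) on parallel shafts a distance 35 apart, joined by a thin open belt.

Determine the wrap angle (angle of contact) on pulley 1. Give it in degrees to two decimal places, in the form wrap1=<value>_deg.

open belt: β = asin((r2−r1)/C) = asin(5/35) = 8.2132°
wrap1 = π − 2β = 163.5736°
wrap2 = π + 2β = 196.4264°

wrap1=163.57_deg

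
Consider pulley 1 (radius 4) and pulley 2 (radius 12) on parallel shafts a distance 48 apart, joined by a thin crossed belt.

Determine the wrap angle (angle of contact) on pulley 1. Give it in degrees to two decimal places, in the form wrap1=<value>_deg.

crossed belt: β = asin((r1+r2)/C) = asin(16/48) = 19.4712°
wrap1 = wrap2 = π + 2β = 218.9424°

wrap1=218.94_deg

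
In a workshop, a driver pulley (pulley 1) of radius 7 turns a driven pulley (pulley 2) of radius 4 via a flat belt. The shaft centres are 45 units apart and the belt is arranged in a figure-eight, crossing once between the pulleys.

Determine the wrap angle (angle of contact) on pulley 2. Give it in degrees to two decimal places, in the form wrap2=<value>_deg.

wrap2=208.30_deg

crossed belt: β = asin((r1+r2)/C) = asin(11/45) = 14.1490°
wrap1 = wrap2 = π + 2β = 208.2980°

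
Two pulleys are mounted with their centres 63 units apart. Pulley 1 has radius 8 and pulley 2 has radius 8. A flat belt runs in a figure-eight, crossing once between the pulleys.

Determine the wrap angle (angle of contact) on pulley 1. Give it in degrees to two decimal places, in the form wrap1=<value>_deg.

crossed belt: β = asin((r1+r2)/C) = asin(16/63) = 14.7125°
wrap1 = wrap2 = π + 2β = 209.4249°

wrap1=209.42_deg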